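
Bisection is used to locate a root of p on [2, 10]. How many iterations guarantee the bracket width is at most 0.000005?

Width after n steps is 8/2^n. Need 2^n ≥ 8/0.000005 = 1600000.
2^20 = 1048576 < 1600000 ≤ 2^21 = 2097152, so n = 21.

21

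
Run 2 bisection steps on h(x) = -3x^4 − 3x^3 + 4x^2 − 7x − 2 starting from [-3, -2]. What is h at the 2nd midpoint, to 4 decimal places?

x = -2.5 gives h = -29.8125, negative; keep [-2.5, -2]
x = -2.25 gives h = -8.714844, negative; keep [-2.25, -2]

-8.7148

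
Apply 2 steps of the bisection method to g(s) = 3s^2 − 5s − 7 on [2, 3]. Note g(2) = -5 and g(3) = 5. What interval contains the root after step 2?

g(2.5) = -0.75 < 0, so the root lies in [2.5, 3]
g(2.75) = 1.9375 > 0, so the root lies in [2.5, 2.75]

[2.5, 2.75]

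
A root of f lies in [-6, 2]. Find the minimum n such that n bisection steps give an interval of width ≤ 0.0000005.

Width after n steps is 8/2^n. Need 2^n ≥ 8/0.0000005 = 16000000.
2^23 = 8388608 < 16000000 ≤ 2^24 = 16777216, so n = 24.

24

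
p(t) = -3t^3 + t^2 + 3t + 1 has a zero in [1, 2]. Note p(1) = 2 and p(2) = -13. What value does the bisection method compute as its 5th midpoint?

1.28125

midpoint 1.5: p = -2.375 < 0 → [1, 1.5]
midpoint 1.25: p = 0.453125 > 0 → [1.25, 1.5]
midpoint 1.375: p = -0.783203 < 0 → [1.25, 1.375]
midpoint 1.3125: p = -0.1228 < 0 → [1.25, 1.3125]
midpoint 1.28125: p = 0.1754 > 0 → [1.28125, 1.3125]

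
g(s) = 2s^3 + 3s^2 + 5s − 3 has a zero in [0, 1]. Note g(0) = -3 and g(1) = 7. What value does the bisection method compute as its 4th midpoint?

m = 0.5, g(m) = 0.5 (+); new bracket [0, 0.5]
m = 0.25, g(m) = -1.53125 (−); new bracket [0.25, 0.5]
m = 0.375, g(m) = -0.597656 (−); new bracket [0.375, 0.5]
m = 0.4375, g(m) = -0.0708 (−); new bracket [0.4375, 0.5]

0.4375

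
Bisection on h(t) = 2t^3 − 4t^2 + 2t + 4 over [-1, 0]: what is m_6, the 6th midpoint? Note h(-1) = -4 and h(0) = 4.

t = -0.5 gives h = 1.75, positive; keep [-1, -0.5]
t = -0.75 gives h = -0.59375, negative; keep [-0.75, -0.5]
t = -0.625 gives h = 0.699219, positive; keep [-0.75, -0.625]
t = -0.6875 gives h = 0.0845, positive; keep [-0.75, -0.6875]
t = -0.71875 gives h = -0.2465, negative; keep [-0.71875, -0.6875]
t = -0.703125 gives h = -0.079, negative; keep [-0.703125, -0.6875]

-0.703125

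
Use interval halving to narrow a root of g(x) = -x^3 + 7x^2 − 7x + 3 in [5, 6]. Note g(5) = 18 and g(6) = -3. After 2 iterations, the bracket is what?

[5.75, 6]

g(5.5) = 9.875 > 0, so the root lies in [5.5, 6]
g(5.75) = 4.078125 > 0, so the root lies in [5.75, 6]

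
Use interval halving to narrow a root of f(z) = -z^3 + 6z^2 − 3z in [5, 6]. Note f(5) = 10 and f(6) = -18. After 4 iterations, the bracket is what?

f(5.5) = -1.375 < 0, so the root lies in [5, 5.5]
f(5.25) = 4.921875 > 0, so the root lies in [5.25, 5.5]
f(5.375) = 1.931641 > 0, so the root lies in [5.375, 5.5]
f(5.4375) = 0.3186 > 0, so the root lies in [5.4375, 5.5]

[5.4375, 5.5]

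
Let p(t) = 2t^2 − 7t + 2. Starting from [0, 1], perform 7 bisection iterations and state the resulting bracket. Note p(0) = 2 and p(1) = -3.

[0.3125, 0.3203125]

midpoint 0.5: p = -1 < 0 → [0, 0.5]
midpoint 0.25: p = 0.375 > 0 → [0.25, 0.5]
midpoint 0.375: p = -0.34375 < 0 → [0.25, 0.375]
midpoint 0.3125: p = 0.0078 > 0 → [0.3125, 0.375]
midpoint 0.34375: p = -0.1699 < 0 → [0.3125, 0.34375]
midpoint 0.328125: p = -0.0815 < 0 → [0.3125, 0.328125]
midpoint 0.3203125: p = -0.037 < 0 → [0.3125, 0.3203125]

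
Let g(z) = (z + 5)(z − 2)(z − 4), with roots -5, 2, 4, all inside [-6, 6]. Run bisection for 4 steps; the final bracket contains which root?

-5

g(0) = 40 > 0, so the root lies in [-6, 0]
g(-3) = 70 > 0, so the root lies in [-6, -3]
g(-4.5) = 27.625 > 0, so the root lies in [-6, -4.5]
g(-5.25) = -16.7656 < 0, so the root lies in [-5.25, -4.5]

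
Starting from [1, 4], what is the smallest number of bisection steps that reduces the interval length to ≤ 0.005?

Width after n steps is 3/2^n. Need 2^n ≥ 3/0.005 = 600.
2^9 = 512 < 600 ≤ 2^10 = 1024, so n = 10.

10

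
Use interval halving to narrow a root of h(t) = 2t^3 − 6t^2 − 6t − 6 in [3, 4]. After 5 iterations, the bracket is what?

[3.9375, 3.96875]

m = 3.5, h(m) = -14.75 (−); new bracket [3.5, 4]
m = 3.75, h(m) = -7.40625 (−); new bracket [3.75, 4]
m = 3.875, h(m) = -2.972656 (−); new bracket [3.875, 4]
m = 3.9375, h(m) = -0.5552 (−); new bracket [3.9375, 4]
m = 3.96875, h(m) = 0.705 (+); new bracket [3.9375, 3.96875]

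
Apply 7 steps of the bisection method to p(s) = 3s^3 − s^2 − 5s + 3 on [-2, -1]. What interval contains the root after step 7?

[-1.390625, -1.3828125]

m = -1.5, p(m) = -1.875 (−); new bracket [-1.5, -1]
m = -1.25, p(m) = 1.828125 (+); new bracket [-1.5, -1.25]
m = -1.375, p(m) = 0.185547 (+); new bracket [-1.5, -1.375]
m = -1.4375, p(m) = -0.7903 (−); new bracket [-1.4375, -1.375]
m = -1.40625, p(m) = -0.289 (−); new bracket [-1.40625, -1.375]
m = -1.390625, p(m) = -0.0484 (−); new bracket [-1.390625, -1.375]
m = -1.3828125, p(m) = 0.0694 (+); new bracket [-1.390625, -1.3828125]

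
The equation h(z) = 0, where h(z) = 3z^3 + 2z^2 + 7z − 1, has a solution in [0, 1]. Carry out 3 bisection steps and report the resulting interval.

h(0.5) = 3.375 > 0, so the root lies in [0, 0.5]
h(0.25) = 0.921875 > 0, so the root lies in [0, 0.25]
h(0.125) = -0.087891 < 0, so the root lies in [0.125, 0.25]

[0.125, 0.25]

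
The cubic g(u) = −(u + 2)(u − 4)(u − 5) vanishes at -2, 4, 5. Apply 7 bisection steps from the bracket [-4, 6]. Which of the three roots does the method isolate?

m = 1, g(m) = -36 (−); new bracket [-4, 1]
m = -1.5, g(m) = -17.875 (−); new bracket [-4, -1.5]
m = -2.75, g(m) = 39.234375 (+); new bracket [-2.75, -1.5]
m = -2.125, g(m) = 5.4551 (+); new bracket [-2.125, -1.5]
m = -1.8125, g(m) = -7.4246 (−); new bracket [-2.125, -1.8125]
m = -1.96875, g(m) = -1.2998 (−); new bracket [-2.125, -1.96875]
m = -2.046875, g(m) = 1.9974 (+); new bracket [-2.046875, -1.96875]

-2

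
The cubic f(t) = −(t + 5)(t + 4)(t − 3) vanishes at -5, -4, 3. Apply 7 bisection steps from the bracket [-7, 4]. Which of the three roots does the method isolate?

3

t = -1.5 gives f = 39.375, positive; keep [-1.5, 4]
t = 1.25 gives f = 57.421875, positive; keep [1.25, 4]
t = 2.625 gives f = 18.943359, positive; keep [2.625, 4]
t = 3.3125 gives f = -18.9954, negative; keep [2.625, 3.3125]
t = 2.96875 gives f = 1.7354, positive; keep [2.96875, 3.3125]
t = 3.140625 gives f = -8.1744, negative; keep [2.96875, 3.140625]
t = 3.0546875 gives f = -3.1075, negative; keep [2.96875, 3.0546875]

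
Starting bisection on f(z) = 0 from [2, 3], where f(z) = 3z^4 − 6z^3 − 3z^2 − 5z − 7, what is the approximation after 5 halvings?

2.71875

f(2.5) = -14.8125 < 0, so the root lies in [2.5, 3]
f(2.75) = 3.355469 > 0, so the root lies in [2.5, 2.75]
f(2.625) = -6.88208 < 0, so the root lies in [2.625, 2.75]
f(2.6875) = -2.0705 < 0, so the root lies in [2.6875, 2.75]
f(2.71875) = 0.5633 > 0, so the root lies in [2.6875, 2.71875]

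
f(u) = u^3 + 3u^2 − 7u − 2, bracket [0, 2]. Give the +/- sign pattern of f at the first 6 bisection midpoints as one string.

--+---

f(1) = -5 < 0, so the root lies in [1, 2]
f(1.5) = -2.375 < 0, so the root lies in [1.5, 2]
f(1.75) = 0.296875 > 0, so the root lies in [1.5, 1.75]
f(1.625) = -1.1621 < 0, so the root lies in [1.625, 1.75]
f(1.6875) = -0.4641 < 0, so the root lies in [1.6875, 1.75]
f(1.71875) = -0.0916 < 0, so the root lies in [1.71875, 1.75]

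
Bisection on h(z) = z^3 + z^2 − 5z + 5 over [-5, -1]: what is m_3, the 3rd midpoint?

-3.5

z = -3 gives h = 2, positive; keep [-5, -3]
z = -4 gives h = -23, negative; keep [-4, -3]
z = -3.5 gives h = -8.125, negative; keep [-3.5, -3]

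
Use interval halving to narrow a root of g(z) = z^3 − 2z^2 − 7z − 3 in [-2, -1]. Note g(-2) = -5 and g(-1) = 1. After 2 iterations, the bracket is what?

z = -1.5 gives g = -0.375, negative; keep [-1.5, -1]
z = -1.25 gives g = 0.671875, positive; keep [-1.5, -1.25]

[-1.5, -1.25]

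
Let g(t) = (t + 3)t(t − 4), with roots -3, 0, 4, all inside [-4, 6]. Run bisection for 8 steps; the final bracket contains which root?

g(1) = -12 < 0, so the root lies in [1, 6]
g(3.5) = -11.375 < 0, so the root lies in [3.5, 6]
g(4.75) = 27.609375 > 0, so the root lies in [3.5, 4.75]
g(4.125) = 3.6738 > 0, so the root lies in [3.5, 4.125]
g(3.8125) = -4.8699 < 0, so the root lies in [3.8125, 4.125]
g(3.96875) = -0.8643 < 0, so the root lies in [3.96875, 4.125]
g(4.046875) = 1.3368 > 0, so the root lies in [3.96875, 4.046875]
g(4.0078125) = 0.2194 > 0, so the root lies in [3.96875, 4.0078125]

4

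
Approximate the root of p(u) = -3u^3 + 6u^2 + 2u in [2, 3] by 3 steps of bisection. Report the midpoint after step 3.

u = 2.5 gives p = -4.375, negative; keep [2, 2.5]
u = 2.25 gives p = 0.703125, positive; keep [2.25, 2.5]
u = 2.375 gives p = -1.595703, negative; keep [2.25, 2.375]

2.375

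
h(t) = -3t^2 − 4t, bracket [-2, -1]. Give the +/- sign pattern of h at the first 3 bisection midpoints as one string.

h(-1.5) = -0.75 < 0, so the root lies in [-1.5, -1]
h(-1.25) = 0.3125 > 0, so the root lies in [-1.5, -1.25]
h(-1.375) = -0.171875 < 0, so the root lies in [-1.375, -1.25]

-+-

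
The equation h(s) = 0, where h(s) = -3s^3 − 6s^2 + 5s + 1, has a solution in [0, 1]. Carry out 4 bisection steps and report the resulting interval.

midpoint 0.5: h = 1.625 > 0 → [0.5, 1]
midpoint 0.75: h = 0.109375 > 0 → [0.75, 1]
midpoint 0.875: h = -1.228516 < 0 → [0.75, 0.875]
midpoint 0.8125: h = -0.5076 < 0 → [0.75, 0.8125]

[0.75, 0.8125]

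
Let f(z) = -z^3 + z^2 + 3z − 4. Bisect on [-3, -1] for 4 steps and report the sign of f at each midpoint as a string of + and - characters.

+--+

m = -2, f(m) = 2 (+); new bracket [-2, -1]
m = -1.5, f(m) = -2.875 (−); new bracket [-2, -1.5]
m = -1.75, f(m) = -0.828125 (−); new bracket [-2, -1.75]
m = -1.875, f(m) = 0.4824 (+); new bracket [-1.875, -1.75]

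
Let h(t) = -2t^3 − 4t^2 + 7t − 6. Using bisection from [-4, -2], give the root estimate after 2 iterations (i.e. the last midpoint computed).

h(-3) = -9 < 0, so the root lies in [-4, -3]
h(-3.5) = 6.25 > 0, so the root lies in [-3.5, -3]

-3.5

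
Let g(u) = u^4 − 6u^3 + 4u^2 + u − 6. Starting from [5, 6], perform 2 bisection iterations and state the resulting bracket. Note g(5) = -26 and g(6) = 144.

[5, 5.25]

midpoint 5.5: g = 37.3125 > 0 → [5, 5.5]
midpoint 5.25: g = 0.972656 > 0 → [5, 5.25]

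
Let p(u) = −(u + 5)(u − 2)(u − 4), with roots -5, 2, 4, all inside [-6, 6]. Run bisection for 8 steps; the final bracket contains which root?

-5

u = 0 gives p = -40, negative; keep [-6, 0]
u = -3 gives p = -70, negative; keep [-6, -3]
u = -4.5 gives p = -27.625, negative; keep [-6, -4.5]
u = -5.25 gives p = 16.7656, positive; keep [-5.25, -4.5]
u = -4.875 gives p = -7.627, negative; keep [-5.25, -4.875]
u = -5.0625 gives p = 4.0002, positive; keep [-5.0625, -4.875]
u = -4.96875 gives p = -1.9532, negative; keep [-5.0625, -4.96875]
u = -5.015625 gives p = 0.9883, positive; keep [-5.015625, -4.96875]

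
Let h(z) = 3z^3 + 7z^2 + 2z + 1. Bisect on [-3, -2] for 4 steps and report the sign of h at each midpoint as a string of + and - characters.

z = -2.5 gives h = -7.125, negative; keep [-2.5, -2]
z = -2.25 gives h = -2.234375, negative; keep [-2.25, -2]
z = -2.125 gives h = -0.427734, negative; keep [-2.125, -2]
z = -2.0625 gives h = 0.3313, positive; keep [-2.125, -2.0625]

---+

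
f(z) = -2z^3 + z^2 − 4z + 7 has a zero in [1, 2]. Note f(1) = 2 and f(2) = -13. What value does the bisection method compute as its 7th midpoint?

1.2109375

midpoint 1.5: f = -3.5 < 0 → [1, 1.5]
midpoint 1.25: f = -0.34375 < 0 → [1, 1.25]
midpoint 1.125: f = 0.917969 > 0 → [1.125, 1.25]
midpoint 1.1875: f = 0.311 > 0 → [1.1875, 1.25]
midpoint 1.21875: f = -0.0102 < 0 → [1.1875, 1.21875]
midpoint 1.203125: f = 0.1519 > 0 → [1.203125, 1.21875]
midpoint 1.2109375: f = 0.0713 > 0 → [1.2109375, 1.21875]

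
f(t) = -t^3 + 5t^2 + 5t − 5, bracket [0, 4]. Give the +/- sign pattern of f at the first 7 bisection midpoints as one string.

midpoint 2: f = 17 > 0 → [0, 2]
midpoint 1: f = 4 > 0 → [0, 1]
midpoint 0.5: f = -1.375 < 0 → [0.5, 1]
midpoint 0.75: f = 1.1406 > 0 → [0.5, 0.75]
midpoint 0.625: f = -0.166 < 0 → [0.625, 0.75]
midpoint 0.6875: f = 0.4758 > 0 → [0.625, 0.6875]
midpoint 0.65625: f = 0.1519 > 0 → [0.625, 0.65625]

++-+-++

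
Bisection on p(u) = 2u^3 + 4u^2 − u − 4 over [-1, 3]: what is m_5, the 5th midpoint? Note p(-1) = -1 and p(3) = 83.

0.875

u = 1 gives p = 1, positive; keep [-1, 1]
u = 0 gives p = -4, negative; keep [0, 1]
u = 0.5 gives p = -3.25, negative; keep [0.5, 1]
u = 0.75 gives p = -1.6562, negative; keep [0.75, 1]
u = 0.875 gives p = -0.4727, negative; keep [0.875, 1]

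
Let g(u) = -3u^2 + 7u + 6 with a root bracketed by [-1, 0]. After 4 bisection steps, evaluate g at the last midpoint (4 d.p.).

midpoint -0.5: g = 1.75 > 0 → [-1, -0.5]
midpoint -0.75: g = -0.9375 < 0 → [-0.75, -0.5]
midpoint -0.625: g = 0.453125 > 0 → [-0.75, -0.625]
midpoint -0.6875: g = -0.2305 < 0 → [-0.6875, -0.625]

-0.2305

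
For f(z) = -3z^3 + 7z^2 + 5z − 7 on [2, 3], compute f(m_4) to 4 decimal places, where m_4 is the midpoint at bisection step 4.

m = 2.5, f(m) = 2.375 (+); new bracket [2.5, 3]
m = 2.75, f(m) = -2.703125 (−); new bracket [2.5, 2.75]
m = 2.625, f(m) = 0.095703 (+); new bracket [2.625, 2.75]
m = 2.6875, f(m) = -1.2366 (−); new bracket [2.625, 2.6875]

-1.2366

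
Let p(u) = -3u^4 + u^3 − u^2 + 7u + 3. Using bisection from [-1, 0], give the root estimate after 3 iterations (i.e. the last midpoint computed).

-0.375

midpoint -0.5: p = -1.0625 < 0 → [-0.5, 0]
midpoint -0.25: p = 1.160156 > 0 → [-0.5, -0.25]
midpoint -0.375: p = 0.122314 > 0 → [-0.5, -0.375]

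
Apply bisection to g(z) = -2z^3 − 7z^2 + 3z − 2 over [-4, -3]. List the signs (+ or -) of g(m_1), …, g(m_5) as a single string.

----+

m = -3.5, g(m) = -12.5 (−); new bracket [-4, -3.5]
m = -3.75, g(m) = -6.21875 (−); new bracket [-4, -3.75]
m = -3.875, g(m) = -2.363281 (−); new bracket [-4, -3.875]
m = -3.9375, g(m) = -0.2466 (−); new bracket [-4, -3.9375]
m = -3.96875, g(m) = 0.8603 (+); new bracket [-3.96875, -3.9375]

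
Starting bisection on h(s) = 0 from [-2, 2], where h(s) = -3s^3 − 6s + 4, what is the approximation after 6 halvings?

0.5625

m = 0, h(m) = 4 (+); new bracket [0, 2]
m = 1, h(m) = -5 (−); new bracket [0, 1]
m = 0.5, h(m) = 0.625 (+); new bracket [0.5, 1]
m = 0.75, h(m) = -1.7656 (−); new bracket [0.5, 0.75]
m = 0.625, h(m) = -0.4824 (−); new bracket [0.5, 0.625]
m = 0.5625, h(m) = 0.0911 (+); new bracket [0.5625, 0.625]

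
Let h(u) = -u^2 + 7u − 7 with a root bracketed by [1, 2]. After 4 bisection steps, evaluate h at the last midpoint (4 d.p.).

-0.0977

u = 1.5 gives h = 1.25, positive; keep [1, 1.5]
u = 1.25 gives h = 0.1875, positive; keep [1, 1.25]
u = 1.125 gives h = -0.390625, negative; keep [1.125, 1.25]
u = 1.1875 gives h = -0.0977, negative; keep [1.1875, 1.25]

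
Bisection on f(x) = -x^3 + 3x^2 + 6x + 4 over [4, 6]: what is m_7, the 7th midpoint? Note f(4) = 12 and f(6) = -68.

f(5) = -16 < 0, so the root lies in [4, 5]
f(4.5) = 0.625 > 0, so the root lies in [4.5, 5]
f(4.75) = -6.984375 < 0, so the root lies in [4.5, 4.75]
f(4.625) = -3.0098 < 0, so the root lies in [4.5, 4.625]
f(4.5625) = -1.1506 < 0, so the root lies in [4.5, 4.5625]
f(4.53125) = -0.2525 < 0, so the root lies in [4.5, 4.53125]
f(4.515625) = 0.1888 > 0, so the root lies in [4.515625, 4.53125]

4.515625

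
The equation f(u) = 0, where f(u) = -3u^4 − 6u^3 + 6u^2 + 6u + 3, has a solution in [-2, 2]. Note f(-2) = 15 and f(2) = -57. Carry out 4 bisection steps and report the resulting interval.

[1.25, 1.5]

midpoint 0: f = 3 > 0 → [0, 2]
midpoint 1: f = 6 > 0 → [1, 2]
midpoint 1.5: f = -9.9375 < 0 → [1, 1.5]
midpoint 1.25: f = 0.832 > 0 → [1.25, 1.5]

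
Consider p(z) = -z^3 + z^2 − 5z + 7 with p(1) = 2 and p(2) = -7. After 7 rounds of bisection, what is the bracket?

[1.296875, 1.3046875]

m = 1.5, p(m) = -1.625 (−); new bracket [1, 1.5]
m = 1.25, p(m) = 0.359375 (+); new bracket [1.25, 1.5]
m = 1.375, p(m) = -0.583984 (−); new bracket [1.25, 1.375]
m = 1.3125, p(m) = -0.1008 (−); new bracket [1.25, 1.3125]
m = 1.28125, p(m) = 0.132 (+); new bracket [1.28125, 1.3125]
m = 1.296875, p(m) = 0.0163 (+); new bracket [1.296875, 1.3125]
m = 1.3046875, p(m) = -0.0421 (−); new bracket [1.296875, 1.3046875]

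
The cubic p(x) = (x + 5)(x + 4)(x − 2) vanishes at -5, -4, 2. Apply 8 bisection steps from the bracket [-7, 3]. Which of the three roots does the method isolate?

2

p(-2) = -24 < 0, so the root lies in [-2, 3]
p(0.5) = -37.125 < 0, so the root lies in [0.5, 3]
p(1.75) = -9.703125 < 0, so the root lies in [1.75, 3]
p(2.375) = 17.6309 > 0, so the root lies in [1.75, 2.375]
p(2.0625) = 2.676 > 0, so the root lies in [1.75, 2.0625]
p(1.90625) = -3.8241 < 0, so the root lies in [1.90625, 2.0625]
p(1.984375) = -0.6531 < 0, so the root lies in [1.984375, 2.0625]
p(2.0234375) = 0.9915 > 0, so the root lies in [1.984375, 2.0234375]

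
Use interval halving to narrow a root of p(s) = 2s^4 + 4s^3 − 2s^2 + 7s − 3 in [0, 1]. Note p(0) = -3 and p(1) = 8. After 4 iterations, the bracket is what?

[0.375, 0.4375]

midpoint 0.5: p = 0.625 > 0 → [0, 0.5]
midpoint 0.25: p = -1.304688 < 0 → [0.25, 0.5]
midpoint 0.375: p = -0.405762 < 0 → [0.375, 0.5]
midpoint 0.4375: p = 0.0879 > 0 → [0.375, 0.4375]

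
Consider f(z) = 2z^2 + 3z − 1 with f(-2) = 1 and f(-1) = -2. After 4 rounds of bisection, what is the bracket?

[-1.8125, -1.75]

m = -1.5, f(m) = -1 (−); new bracket [-2, -1.5]
m = -1.75, f(m) = -0.125 (−); new bracket [-2, -1.75]
m = -1.875, f(m) = 0.40625 (+); new bracket [-1.875, -1.75]
m = -1.8125, f(m) = 0.1328 (+); new bracket [-1.8125, -1.75]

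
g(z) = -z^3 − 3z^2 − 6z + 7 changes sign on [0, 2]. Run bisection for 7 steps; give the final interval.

z = 1 gives g = -3, negative; keep [0, 1]
z = 0.5 gives g = 3.125, positive; keep [0.5, 1]
z = 0.75 gives g = 0.390625, positive; keep [0.75, 1]
z = 0.875 gives g = -1.2168, negative; keep [0.75, 0.875]
z = 0.8125 gives g = -0.3918, negative; keep [0.75, 0.8125]
z = 0.78125 gives g = 0.0046, positive; keep [0.78125, 0.8125]
z = 0.796875 gives g = -0.1923, negative; keep [0.78125, 0.796875]

[0.78125, 0.796875]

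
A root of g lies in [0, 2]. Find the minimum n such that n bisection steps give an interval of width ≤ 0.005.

9

Width after n steps is 2/2^n. Need 2^n ≥ 2/0.005 = 400.
2^8 = 256 < 400 ≤ 2^9 = 512, so n = 9.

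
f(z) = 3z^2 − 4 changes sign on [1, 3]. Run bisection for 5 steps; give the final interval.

[1.125, 1.1875]

f(2) = 8 > 0, so the root lies in [1, 2]
f(1.5) = 2.75 > 0, so the root lies in [1, 1.5]
f(1.25) = 0.6875 > 0, so the root lies in [1, 1.25]
f(1.125) = -0.2031 < 0, so the root lies in [1.125, 1.25]
f(1.1875) = 0.2305 > 0, so the root lies in [1.125, 1.1875]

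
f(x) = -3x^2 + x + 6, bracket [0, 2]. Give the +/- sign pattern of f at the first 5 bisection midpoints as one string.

++--+

x = 1 gives f = 4, positive; keep [1, 2]
x = 1.5 gives f = 0.75, positive; keep [1.5, 2]
x = 1.75 gives f = -1.4375, negative; keep [1.5, 1.75]
x = 1.625 gives f = -0.2969, negative; keep [1.5, 1.625]
x = 1.5625 gives f = 0.2383, positive; keep [1.5625, 1.625]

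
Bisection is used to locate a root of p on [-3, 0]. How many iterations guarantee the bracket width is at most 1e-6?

Width after n steps is 3/2^n. Need 2^n ≥ 3/1e-6 = 3000000.
2^21 = 2097152 < 3000000 ≤ 2^22 = 4194304, so n = 22.

22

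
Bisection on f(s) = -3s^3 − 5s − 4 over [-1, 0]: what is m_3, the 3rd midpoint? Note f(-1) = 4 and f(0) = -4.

-0.625

s = -0.5 gives f = -1.125, negative; keep [-1, -0.5]
s = -0.75 gives f = 1.015625, positive; keep [-0.75, -0.5]
s = -0.625 gives f = -0.142578, negative; keep [-0.75, -0.625]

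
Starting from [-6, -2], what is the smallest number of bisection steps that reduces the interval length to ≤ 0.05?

Width after n steps is 4/2^n. Need 2^n ≥ 4/0.05 = 80.
2^6 = 64 < 80 ≤ 2^7 = 128, so n = 7.

7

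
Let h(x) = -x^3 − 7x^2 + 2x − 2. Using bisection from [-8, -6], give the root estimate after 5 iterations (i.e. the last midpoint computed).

-7.3125

h(-7) = -16 < 0, so the root lies in [-8, -7]
h(-7.5) = 11.125 > 0, so the root lies in [-7.5, -7]
h(-7.25) = -3.359375 < 0, so the root lies in [-7.5, -7.25]
h(-7.375) = 3.6465 > 0, so the root lies in [-7.375, -7.25]
h(-7.3125) = 0.0852 > 0, so the root lies in [-7.3125, -7.25]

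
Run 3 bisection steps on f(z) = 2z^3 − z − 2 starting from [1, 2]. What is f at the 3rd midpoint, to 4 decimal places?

-0.2773

z = 1.5 gives f = 3.25, positive; keep [1, 1.5]
z = 1.25 gives f = 0.65625, positive; keep [1, 1.25]
z = 1.125 gives f = -0.277344, negative; keep [1.125, 1.25]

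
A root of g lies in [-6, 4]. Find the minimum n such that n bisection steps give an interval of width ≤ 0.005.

Width after n steps is 10/2^n. Need 2^n ≥ 10/0.005 = 2000.
2^10 = 1024 < 2000 ≤ 2^11 = 2048, so n = 11.

11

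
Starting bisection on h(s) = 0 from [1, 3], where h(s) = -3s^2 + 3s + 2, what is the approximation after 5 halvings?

s = 2 gives h = -4, negative; keep [1, 2]
s = 1.5 gives h = -0.25, negative; keep [1, 1.5]
s = 1.25 gives h = 1.0625, positive; keep [1.25, 1.5]
s = 1.375 gives h = 0.4531, positive; keep [1.375, 1.5]
s = 1.4375 gives h = 0.1133, positive; keep [1.4375, 1.5]

1.4375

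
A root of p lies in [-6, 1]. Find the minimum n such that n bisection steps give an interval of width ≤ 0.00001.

Width after n steps is 7/2^n. Need 2^n ≥ 7/0.00001 = 700000.
2^19 = 524288 < 700000 ≤ 2^20 = 1048576, so n = 20.

20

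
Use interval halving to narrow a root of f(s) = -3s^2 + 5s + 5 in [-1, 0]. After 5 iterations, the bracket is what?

[-0.71875, -0.6875]

s = -0.5 gives f = 1.75, positive; keep [-1, -0.5]
s = -0.75 gives f = -0.4375, negative; keep [-0.75, -0.5]
s = -0.625 gives f = 0.703125, positive; keep [-0.75, -0.625]
s = -0.6875 gives f = 0.1445, positive; keep [-0.75, -0.6875]
s = -0.71875 gives f = -0.1436, negative; keep [-0.71875, -0.6875]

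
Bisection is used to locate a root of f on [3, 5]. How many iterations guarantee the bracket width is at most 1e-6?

Width after n steps is 2/2^n. Need 2^n ≥ 2/1e-6 = 2000000.
2^20 = 1048576 < 2000000 ≤ 2^21 = 2097152, so n = 21.

21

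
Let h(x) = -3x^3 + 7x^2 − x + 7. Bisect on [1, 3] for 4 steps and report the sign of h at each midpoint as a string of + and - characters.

++--

x = 2 gives h = 9, positive; keep [2, 3]
x = 2.5 gives h = 1.375, positive; keep [2.5, 3]
x = 2.75 gives h = -5.203125, negative; keep [2.5, 2.75]
x = 2.625 gives h = -1.6543, negative; keep [2.5, 2.625]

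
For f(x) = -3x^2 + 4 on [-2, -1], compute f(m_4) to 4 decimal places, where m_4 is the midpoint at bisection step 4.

m = -1.5, f(m) = -2.75 (−); new bracket [-1.5, -1]
m = -1.25, f(m) = -0.6875 (−); new bracket [-1.25, -1]
m = -1.125, f(m) = 0.203125 (+); new bracket [-1.25, -1.125]
m = -1.1875, f(m) = -0.2305 (−); new bracket [-1.1875, -1.125]

-0.2305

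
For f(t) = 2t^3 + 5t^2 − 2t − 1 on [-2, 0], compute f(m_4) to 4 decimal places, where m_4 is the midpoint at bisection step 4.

f(-1) = 4 > 0, so the root lies in [-1, 0]
f(-0.5) = 1 > 0, so the root lies in [-0.5, 0]
f(-0.25) = -0.21875 < 0, so the root lies in [-0.5, -0.25]
f(-0.375) = 0.3477 > 0, so the root lies in [-0.375, -0.25]

0.3477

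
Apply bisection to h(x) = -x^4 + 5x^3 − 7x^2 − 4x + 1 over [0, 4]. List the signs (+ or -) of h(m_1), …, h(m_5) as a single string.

----+

m = 2, h(m) = -11 (−); new bracket [0, 2]
m = 1, h(m) = -6 (−); new bracket [0, 1]
m = 0.5, h(m) = -2.1875 (−); new bracket [0, 0.5]
m = 0.25, h(m) = -0.3633 (−); new bracket [0, 0.25]
m = 0.125, h(m) = 0.4001 (+); new bracket [0.125, 0.25]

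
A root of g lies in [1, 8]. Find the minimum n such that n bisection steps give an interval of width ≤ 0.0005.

Width after n steps is 7/2^n. Need 2^n ≥ 7/0.0005 = 14000.
2^13 = 8192 < 14000 ≤ 2^14 = 16384, so n = 14.

14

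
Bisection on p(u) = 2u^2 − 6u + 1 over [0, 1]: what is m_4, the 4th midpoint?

0.1875

p(0.5) = -1.5 < 0, so the root lies in [0, 0.5]
p(0.25) = -0.375 < 0, so the root lies in [0, 0.25]
p(0.125) = 0.28125 > 0, so the root lies in [0.125, 0.25]
p(0.1875) = -0.0547 < 0, so the root lies in [0.125, 0.1875]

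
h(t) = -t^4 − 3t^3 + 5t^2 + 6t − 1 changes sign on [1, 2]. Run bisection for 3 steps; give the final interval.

[1.625, 1.75]

t = 1.5 gives h = 4.0625, positive; keep [1.5, 2]
t = 1.75 gives h = -0.644531, negative; keep [1.5, 1.75]
t = 1.625 gives h = 2.107178, positive; keep [1.625, 1.75]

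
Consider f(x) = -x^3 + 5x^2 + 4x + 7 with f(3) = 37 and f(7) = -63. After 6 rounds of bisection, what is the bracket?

[5.875, 5.9375]

x = 5 gives f = 27, positive; keep [5, 7]
x = 6 gives f = -5, negative; keep [5, 6]
x = 5.5 gives f = 13.875, positive; keep [5.5, 6]
x = 5.75 gives f = 5.2031, positive; keep [5.75, 6]
x = 5.875 gives f = 0.2988, positive; keep [5.875, 6]
x = 5.9375 gives f = -2.3005, negative; keep [5.875, 5.9375]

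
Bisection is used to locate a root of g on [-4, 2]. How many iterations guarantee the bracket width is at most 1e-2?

Width after n steps is 6/2^n. Need 2^n ≥ 6/1e-2 = 600.
2^9 = 512 < 600 ≤ 2^10 = 1024, so n = 10.

10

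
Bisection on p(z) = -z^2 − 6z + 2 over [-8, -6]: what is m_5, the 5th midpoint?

p(-7) = -5 < 0, so the root lies in [-7, -6]
p(-6.5) = -1.25 < 0, so the root lies in [-6.5, -6]
p(-6.25) = 0.4375 > 0, so the root lies in [-6.5, -6.25]
p(-6.375) = -0.3906 < 0, so the root lies in [-6.375, -6.25]
p(-6.3125) = 0.0273 > 0, so the root lies in [-6.375, -6.3125]

-6.3125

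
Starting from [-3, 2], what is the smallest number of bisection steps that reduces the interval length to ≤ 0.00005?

Width after n steps is 5/2^n. Need 2^n ≥ 5/0.00005 = 100000.
2^16 = 65536 < 100000 ≤ 2^17 = 131072, so n = 17.

17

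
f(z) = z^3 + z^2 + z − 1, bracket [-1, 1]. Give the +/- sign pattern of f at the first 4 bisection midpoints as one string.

--++

midpoint 0: f = -1 < 0 → [0, 1]
midpoint 0.5: f = -0.125 < 0 → [0.5, 1]
midpoint 0.75: f = 0.734375 > 0 → [0.5, 0.75]
midpoint 0.625: f = 0.2598 > 0 → [0.5, 0.625]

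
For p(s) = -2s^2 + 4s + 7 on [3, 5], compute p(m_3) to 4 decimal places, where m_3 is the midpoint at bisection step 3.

p(4) = -9 < 0, so the root lies in [3, 4]
p(3.5) = -3.5 < 0, so the root lies in [3, 3.5]
p(3.25) = -1.125 < 0, so the root lies in [3, 3.25]

-1.1250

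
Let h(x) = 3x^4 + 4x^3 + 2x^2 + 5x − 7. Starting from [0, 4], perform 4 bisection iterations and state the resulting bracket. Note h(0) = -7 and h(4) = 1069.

[0.5, 0.75]

midpoint 2: h = 91 > 0 → [0, 2]
midpoint 1: h = 7 > 0 → [0, 1]
midpoint 0.5: h = -3.3125 < 0 → [0.5, 1]
midpoint 0.75: h = 0.5117 > 0 → [0.5, 0.75]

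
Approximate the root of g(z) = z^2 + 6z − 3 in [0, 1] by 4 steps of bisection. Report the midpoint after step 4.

0.4375

midpoint 0.5: g = 0.25 > 0 → [0, 0.5]
midpoint 0.25: g = -1.4375 < 0 → [0.25, 0.5]
midpoint 0.375: g = -0.609375 < 0 → [0.375, 0.5]
midpoint 0.4375: g = -0.1836 < 0 → [0.4375, 0.5]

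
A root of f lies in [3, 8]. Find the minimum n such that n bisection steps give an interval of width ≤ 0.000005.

Width after n steps is 5/2^n. Need 2^n ≥ 5/0.000005 = 1000000.
2^19 = 524288 < 1000000 ≤ 2^20 = 1048576, so n = 20.

20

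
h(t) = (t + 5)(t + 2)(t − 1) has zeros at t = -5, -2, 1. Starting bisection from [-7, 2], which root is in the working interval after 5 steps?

-5

midpoint -2.5: h = 4.375 > 0 → [-7, -2.5]
midpoint -4.75: h = 3.953125 > 0 → [-7, -4.75]
midpoint -5.875: h = -23.310547 < 0 → [-5.875, -4.75]
midpoint -5.3125: h = -6.5344 < 0 → [-5.3125, -4.75]
midpoint -5.03125: h = -0.5713 < 0 → [-5.03125, -4.75]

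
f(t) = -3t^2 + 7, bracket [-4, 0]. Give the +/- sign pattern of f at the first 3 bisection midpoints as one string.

midpoint -2: f = -5 < 0 → [-2, 0]
midpoint -1: f = 4 > 0 → [-2, -1]
midpoint -1.5: f = 0.25 > 0 → [-2, -1.5]

-++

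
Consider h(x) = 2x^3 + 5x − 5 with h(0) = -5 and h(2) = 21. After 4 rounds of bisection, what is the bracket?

[0.75, 0.875]

x = 1 gives h = 2, positive; keep [0, 1]
x = 0.5 gives h = -2.25, negative; keep [0.5, 1]
x = 0.75 gives h = -0.40625, negative; keep [0.75, 1]
x = 0.875 gives h = 0.7148, positive; keep [0.75, 0.875]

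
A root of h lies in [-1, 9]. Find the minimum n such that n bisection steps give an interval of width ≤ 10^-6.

Width after n steps is 10/2^n. Need 2^n ≥ 10/10^-6 = 10000000.
2^23 = 8388608 < 10000000 ≤ 2^24 = 16777216, so n = 24.

24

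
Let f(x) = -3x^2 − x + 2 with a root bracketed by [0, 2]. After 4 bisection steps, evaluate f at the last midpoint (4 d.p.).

0.2031

midpoint 1: f = -2 < 0 → [0, 1]
midpoint 0.5: f = 0.75 > 0 → [0.5, 1]
midpoint 0.75: f = -0.4375 < 0 → [0.5, 0.75]
midpoint 0.625: f = 0.2031 > 0 → [0.625, 0.75]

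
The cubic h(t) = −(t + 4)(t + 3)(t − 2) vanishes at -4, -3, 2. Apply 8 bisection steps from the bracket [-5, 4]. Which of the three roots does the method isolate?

h(-0.5) = 21.875 > 0, so the root lies in [-0.5, 4]
h(1.75) = 6.828125 > 0, so the root lies in [1.75, 4]
h(2.875) = -35.341797 < 0, so the root lies in [1.75, 2.875]
h(2.3125) = -10.4797 < 0, so the root lies in [1.75, 2.3125]
h(2.03125) = -0.9483 < 0, so the root lies in [1.75, 2.03125]
h(1.890625) = 3.151 > 0, so the root lies in [1.890625, 2.03125]
h(1.9609375) = 1.1551 > 0, so the root lies in [1.9609375, 2.03125]
h(1.99609375) = 0.117 > 0, so the root lies in [1.99609375, 2.03125]

2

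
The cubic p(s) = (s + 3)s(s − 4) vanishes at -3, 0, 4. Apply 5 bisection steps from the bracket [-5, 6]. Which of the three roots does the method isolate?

m = 0.5, p(m) = -6.125 (−); new bracket [0.5, 6]
m = 3.25, p(m) = -15.234375 (−); new bracket [3.25, 6]
m = 4.625, p(m) = 22.041016 (+); new bracket [3.25, 4.625]
m = 3.9375, p(m) = -1.7073 (−); new bracket [3.9375, 4.625]
m = 4.28125, p(m) = 8.7674 (+); new bracket [3.9375, 4.28125]

4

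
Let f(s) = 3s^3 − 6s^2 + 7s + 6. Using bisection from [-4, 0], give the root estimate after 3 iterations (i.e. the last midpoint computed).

-0.5

midpoint -2: f = -56 < 0 → [-2, 0]
midpoint -1: f = -10 < 0 → [-1, 0]
midpoint -0.5: f = 0.625 > 0 → [-1, -0.5]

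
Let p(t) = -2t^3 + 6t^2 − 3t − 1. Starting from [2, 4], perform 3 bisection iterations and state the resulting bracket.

[2, 2.25]

p(3) = -10 < 0, so the root lies in [2, 3]
p(2.5) = -2.25 < 0, so the root lies in [2, 2.5]
p(2.25) = -0.15625 < 0, so the root lies in [2, 2.25]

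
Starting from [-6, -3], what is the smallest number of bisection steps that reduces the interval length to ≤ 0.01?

9

Width after n steps is 3/2^n. Need 2^n ≥ 3/0.01 = 300.
2^8 = 256 < 300 ≤ 2^9 = 512, so n = 9.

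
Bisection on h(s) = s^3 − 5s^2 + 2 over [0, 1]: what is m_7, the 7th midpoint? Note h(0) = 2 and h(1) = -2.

0.6796875

s = 0.5 gives h = 0.875, positive; keep [0.5, 1]
s = 0.75 gives h = -0.390625, negative; keep [0.5, 0.75]
s = 0.625 gives h = 0.291016, positive; keep [0.625, 0.75]
s = 0.6875 gives h = -0.0383, negative; keep [0.625, 0.6875]
s = 0.65625 gives h = 0.1293, positive; keep [0.65625, 0.6875]
s = 0.671875 gives h = 0.0462, positive; keep [0.671875, 0.6875]
s = 0.6796875 gives h = 0.0041, positive; keep [0.6796875, 0.6875]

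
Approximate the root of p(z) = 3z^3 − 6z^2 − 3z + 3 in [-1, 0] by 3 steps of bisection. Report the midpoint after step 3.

-0.875

p(-0.5) = 2.625 > 0, so the root lies in [-1, -0.5]
p(-0.75) = 0.609375 > 0, so the root lies in [-1, -0.75]
p(-0.875) = -0.978516 < 0, so the root lies in [-0.875, -0.75]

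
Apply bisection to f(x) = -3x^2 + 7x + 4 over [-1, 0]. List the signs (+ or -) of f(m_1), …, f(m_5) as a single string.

-++++

m = -0.5, f(m) = -0.25 (−); new bracket [-0.5, 0]
m = -0.25, f(m) = 2.0625 (+); new bracket [-0.5, -0.25]
m = -0.375, f(m) = 0.953125 (+); new bracket [-0.5, -0.375]
m = -0.4375, f(m) = 0.3633 (+); new bracket [-0.5, -0.4375]
m = -0.46875, f(m) = 0.0596 (+); new bracket [-0.5, -0.46875]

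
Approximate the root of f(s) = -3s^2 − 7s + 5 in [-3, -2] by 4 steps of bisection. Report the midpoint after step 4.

m = -2.5, f(m) = 3.75 (+); new bracket [-3, -2.5]
m = -2.75, f(m) = 1.5625 (+); new bracket [-3, -2.75]
m = -2.875, f(m) = 0.328125 (+); new bracket [-3, -2.875]
m = -2.9375, f(m) = -0.3242 (−); new bracket [-2.9375, -2.875]

-2.9375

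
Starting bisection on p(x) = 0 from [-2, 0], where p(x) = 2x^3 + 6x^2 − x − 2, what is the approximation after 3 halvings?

-0.75

x = -1 gives p = 3, positive; keep [-1, 0]
x = -0.5 gives p = -0.25, negative; keep [-1, -0.5]
x = -0.75 gives p = 1.28125, positive; keep [-0.75, -0.5]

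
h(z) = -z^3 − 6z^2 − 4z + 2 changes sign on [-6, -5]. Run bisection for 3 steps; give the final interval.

[-5.25, -5.125]

h(-5.5) = 8.875 > 0, so the root lies in [-5.5, -5]
h(-5.25) = 2.328125 > 0, so the root lies in [-5.25, -5]
h(-5.125) = -0.482422 < 0, so the root lies in [-5.25, -5.125]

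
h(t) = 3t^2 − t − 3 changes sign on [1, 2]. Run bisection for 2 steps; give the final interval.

[1, 1.25]

h(1.5) = 2.25 > 0, so the root lies in [1, 1.5]
h(1.25) = 0.4375 > 0, so the root lies in [1, 1.25]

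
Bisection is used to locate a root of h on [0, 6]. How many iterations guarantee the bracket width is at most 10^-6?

23

Width after n steps is 6/2^n. Need 2^n ≥ 6/10^-6 = 6000000.
2^22 = 4194304 < 6000000 ≤ 2^23 = 8388608, so n = 23.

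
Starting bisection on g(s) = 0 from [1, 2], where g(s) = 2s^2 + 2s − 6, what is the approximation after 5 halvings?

m = 1.5, g(m) = 1.5 (+); new bracket [1, 1.5]
m = 1.25, g(m) = -0.375 (−); new bracket [1.25, 1.5]
m = 1.375, g(m) = 0.53125 (+); new bracket [1.25, 1.375]
m = 1.3125, g(m) = 0.0703 (+); new bracket [1.25, 1.3125]
m = 1.28125, g(m) = -0.1543 (−); new bracket [1.28125, 1.3125]

1.28125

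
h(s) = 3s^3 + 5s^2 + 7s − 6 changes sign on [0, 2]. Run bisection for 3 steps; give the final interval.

[0.5, 0.75]

midpoint 1: h = 9 > 0 → [0, 1]
midpoint 0.5: h = -0.875 < 0 → [0.5, 1]
midpoint 0.75: h = 3.328125 > 0 → [0.5, 0.75]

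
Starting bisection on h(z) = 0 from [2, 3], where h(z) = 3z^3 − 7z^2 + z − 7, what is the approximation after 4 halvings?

m = 2.5, h(m) = -1.375 (−); new bracket [2.5, 3]
m = 2.75, h(m) = 5.203125 (+); new bracket [2.5, 2.75]
m = 2.625, h(m) = 1.654297 (+); new bracket [2.5, 2.625]
m = 2.5625, h(m) = 0.0769 (+); new bracket [2.5, 2.5625]

2.5625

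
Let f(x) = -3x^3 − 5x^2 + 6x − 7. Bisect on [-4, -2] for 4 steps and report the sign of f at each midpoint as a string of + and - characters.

f(-3) = 11 > 0, so the root lies in [-3, -2]
f(-2.5) = -6.375 < 0, so the root lies in [-3, -2.5]
f(-2.75) = 1.078125 > 0, so the root lies in [-2.75, -2.5]
f(-2.625) = -2.9395 < 0, so the root lies in [-2.75, -2.625]

+-+-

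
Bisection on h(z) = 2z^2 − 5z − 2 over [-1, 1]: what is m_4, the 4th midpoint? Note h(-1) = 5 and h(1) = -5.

m = 0, h(m) = -2 (−); new bracket [-1, 0]
m = -0.5, h(m) = 1 (+); new bracket [-0.5, 0]
m = -0.25, h(m) = -0.625 (−); new bracket [-0.5, -0.25]
m = -0.375, h(m) = 0.1562 (+); new bracket [-0.375, -0.25]

-0.375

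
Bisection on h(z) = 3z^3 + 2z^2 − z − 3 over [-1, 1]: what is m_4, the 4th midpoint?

z = 0 gives h = -3, negative; keep [0, 1]
z = 0.5 gives h = -2.625, negative; keep [0.5, 1]
z = 0.75 gives h = -1.359375, negative; keep [0.75, 1]
z = 0.875 gives h = -0.334, negative; keep [0.875, 1]

0.875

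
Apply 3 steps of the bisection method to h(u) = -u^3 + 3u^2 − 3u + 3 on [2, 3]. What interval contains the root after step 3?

u = 2.5 gives h = -1.375, negative; keep [2, 2.5]
u = 2.25 gives h = 0.046875, positive; keep [2.25, 2.5]
u = 2.375 gives h = -0.599609, negative; keep [2.25, 2.375]

[2.25, 2.375]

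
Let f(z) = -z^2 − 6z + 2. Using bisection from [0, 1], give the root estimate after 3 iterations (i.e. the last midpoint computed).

0.375

f(0.5) = -1.25 < 0, so the root lies in [0, 0.5]
f(0.25) = 0.4375 > 0, so the root lies in [0.25, 0.5]
f(0.375) = -0.390625 < 0, so the root lies in [0.25, 0.375]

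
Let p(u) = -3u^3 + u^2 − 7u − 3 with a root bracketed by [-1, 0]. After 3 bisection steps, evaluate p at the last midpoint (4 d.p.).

midpoint -0.5: p = 1.125 > 0 → [-0.5, 0]
midpoint -0.25: p = -1.140625 < 0 → [-0.5, -0.25]
midpoint -0.375: p = -0.076172 < 0 → [-0.5, -0.375]

-0.0762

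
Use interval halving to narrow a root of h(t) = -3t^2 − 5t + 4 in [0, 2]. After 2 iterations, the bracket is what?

[0.5, 1]

h(1) = -4 < 0, so the root lies in [0, 1]
h(0.5) = 0.75 > 0, so the root lies in [0.5, 1]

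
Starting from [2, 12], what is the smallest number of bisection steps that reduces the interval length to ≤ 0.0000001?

27

Width after n steps is 10/2^n. Need 2^n ≥ 10/0.0000001 = 100000000.
2^26 = 67108864 < 100000000 ≤ 2^27 = 134217728, so n = 27.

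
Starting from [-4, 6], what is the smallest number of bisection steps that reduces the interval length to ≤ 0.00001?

Width after n steps is 10/2^n. Need 2^n ≥ 10/0.00001 = 1000000.
2^19 = 524288 < 1000000 ≤ 2^20 = 1048576, so n = 20.

20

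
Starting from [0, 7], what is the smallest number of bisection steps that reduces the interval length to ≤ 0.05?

8

Width after n steps is 7/2^n. Need 2^n ≥ 7/0.05 = 140.
2^7 = 128 < 140 ≤ 2^8 = 256, so n = 8.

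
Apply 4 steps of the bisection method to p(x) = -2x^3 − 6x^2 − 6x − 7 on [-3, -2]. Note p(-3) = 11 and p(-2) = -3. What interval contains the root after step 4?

x = -2.5 gives p = 1.75, positive; keep [-2.5, -2]
x = -2.25 gives p = -1.09375, negative; keep [-2.5, -2.25]
x = -2.375 gives p = 0.199219, positive; keep [-2.375, -2.25]
x = -2.3125 gives p = -0.478, negative; keep [-2.375, -2.3125]

[-2.375, -2.3125]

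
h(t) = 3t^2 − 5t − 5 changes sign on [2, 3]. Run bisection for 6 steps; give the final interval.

m = 2.5, h(m) = 1.25 (+); new bracket [2, 2.5]
m = 2.25, h(m) = -1.0625 (−); new bracket [2.25, 2.5]
m = 2.375, h(m) = 0.046875 (+); new bracket [2.25, 2.375]
m = 2.3125, h(m) = -0.5195 (−); new bracket [2.3125, 2.375]
m = 2.34375, h(m) = -0.2393 (−); new bracket [2.34375, 2.375]
m = 2.359375, h(m) = -0.0969 (−); new bracket [2.359375, 2.375]

[2.359375, 2.375]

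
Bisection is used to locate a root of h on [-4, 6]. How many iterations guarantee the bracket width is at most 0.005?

Width after n steps is 10/2^n. Need 2^n ≥ 10/0.005 = 2000.
2^10 = 1024 < 2000 ≤ 2^11 = 2048, so n = 11.

11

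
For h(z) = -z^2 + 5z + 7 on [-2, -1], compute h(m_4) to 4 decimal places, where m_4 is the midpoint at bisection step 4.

-0.3477

h(-1.5) = -2.75 < 0, so the root lies in [-1.5, -1]
h(-1.25) = -0.8125 < 0, so the root lies in [-1.25, -1]
h(-1.125) = 0.109375 > 0, so the root lies in [-1.25, -1.125]
h(-1.1875) = -0.3477 < 0, so the root lies in [-1.1875, -1.125]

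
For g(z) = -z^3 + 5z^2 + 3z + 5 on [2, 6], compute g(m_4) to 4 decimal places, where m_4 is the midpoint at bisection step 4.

-2.5469

g(4) = 33 > 0, so the root lies in [4, 6]
g(5) = 20 > 0, so the root lies in [5, 6]
g(5.5) = 6.375 > 0, so the root lies in [5.5, 6]
g(5.75) = -2.5469 < 0, so the root lies in [5.5, 5.75]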